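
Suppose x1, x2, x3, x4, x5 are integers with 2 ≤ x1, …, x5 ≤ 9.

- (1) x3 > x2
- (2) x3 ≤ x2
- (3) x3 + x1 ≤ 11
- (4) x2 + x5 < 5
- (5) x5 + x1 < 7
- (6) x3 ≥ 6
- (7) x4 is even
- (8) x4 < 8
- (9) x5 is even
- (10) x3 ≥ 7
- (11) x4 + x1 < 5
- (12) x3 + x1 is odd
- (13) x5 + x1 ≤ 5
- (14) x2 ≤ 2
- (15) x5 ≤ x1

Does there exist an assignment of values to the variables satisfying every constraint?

Unsatisfiable

From constraints 2 and 10: x2 ≥ x3 and x3 ≥ 7, so x2 ≥ 7. From constraint 14: x2 ≤ 2. But 2 < 7, so no value of x2 works.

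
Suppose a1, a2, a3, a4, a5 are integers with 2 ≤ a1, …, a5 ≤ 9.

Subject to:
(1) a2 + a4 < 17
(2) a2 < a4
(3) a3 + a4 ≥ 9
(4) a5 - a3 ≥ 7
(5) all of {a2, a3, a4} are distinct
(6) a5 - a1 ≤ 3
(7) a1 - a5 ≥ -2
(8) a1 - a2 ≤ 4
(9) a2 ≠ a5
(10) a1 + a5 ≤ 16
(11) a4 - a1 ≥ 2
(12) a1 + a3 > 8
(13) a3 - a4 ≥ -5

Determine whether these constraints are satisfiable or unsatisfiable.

Unsatisfiable

Constraints 4, 7, 11, and 13 give a3 − a4 ≥ -5, a4 − a1 ≥ 2, a1 − a5 ≥ -2, a5 − a3 ≥ 7.
Adding all 4 inequalities: the left sides telescope to 0, and the right sides sum to (-5) + 2 + (-2) + 7 = 2. So 0 ≥ 2, which is false.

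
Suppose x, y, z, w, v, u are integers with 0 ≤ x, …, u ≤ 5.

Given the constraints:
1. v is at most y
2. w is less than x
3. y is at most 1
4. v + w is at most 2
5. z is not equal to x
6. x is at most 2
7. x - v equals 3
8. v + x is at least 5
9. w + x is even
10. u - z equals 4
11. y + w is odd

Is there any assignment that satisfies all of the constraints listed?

From constraints 1 and 3: v ≤ y ≤ 1. From constraint 6: x ≤ 2. Hence v + x ≤ 3. But constraint 8 requires v + x ≥ 5, and 5 > 3. Contradiction.

Unsatisfiable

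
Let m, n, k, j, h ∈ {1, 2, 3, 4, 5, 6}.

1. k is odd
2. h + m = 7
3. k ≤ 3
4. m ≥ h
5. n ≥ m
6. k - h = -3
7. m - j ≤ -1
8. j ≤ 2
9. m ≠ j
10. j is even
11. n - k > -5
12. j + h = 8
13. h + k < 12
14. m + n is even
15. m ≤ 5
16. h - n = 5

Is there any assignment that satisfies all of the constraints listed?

From constraint 8: j ≤ 2. From constraints 4 and 15: h ≤ m ≤ 5. Hence j + h ≤ 7. But constraint 12 requires j + h = 8, and 8 > 7. Contradiction.

Unsatisfiable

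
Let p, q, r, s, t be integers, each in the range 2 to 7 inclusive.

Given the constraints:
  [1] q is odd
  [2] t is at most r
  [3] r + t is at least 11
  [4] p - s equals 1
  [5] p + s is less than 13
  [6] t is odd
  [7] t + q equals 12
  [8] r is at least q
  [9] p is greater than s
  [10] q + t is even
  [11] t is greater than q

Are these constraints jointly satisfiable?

Satisfiable

The assignment p = 6, q = 5, r = 7, s = 5, t = 7 works:
  constraint 3 holds since r + t = 14.
  constraint 4 holds since p - s = 1.
The rest check out directly.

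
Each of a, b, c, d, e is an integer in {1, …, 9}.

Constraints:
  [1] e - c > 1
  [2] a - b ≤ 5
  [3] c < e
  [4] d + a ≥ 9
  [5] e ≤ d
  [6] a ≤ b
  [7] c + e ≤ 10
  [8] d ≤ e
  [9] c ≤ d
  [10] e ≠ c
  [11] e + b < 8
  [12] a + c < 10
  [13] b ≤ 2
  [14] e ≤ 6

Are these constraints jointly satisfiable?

Unsatisfiable

From constraints 8 and 14: d ≤ e ≤ 6. From constraints 6 and 13: a ≤ b ≤ 2. Hence d + a ≤ 8. But constraint 4 requires d + a ≥ 9, and 9 > 8. Contradiction.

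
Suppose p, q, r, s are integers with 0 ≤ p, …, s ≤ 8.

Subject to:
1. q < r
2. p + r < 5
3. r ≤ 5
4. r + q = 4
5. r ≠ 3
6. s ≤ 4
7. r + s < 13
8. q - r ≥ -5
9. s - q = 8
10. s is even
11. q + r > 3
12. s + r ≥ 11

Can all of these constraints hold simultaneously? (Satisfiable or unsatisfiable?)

From constraint 6: s ≤ 4. From constraint 3: r ≤ 5. Hence s + r ≤ 9. But constraint 12 requires s + r ≥ 11, and 11 > 9. Contradiction.

Unsatisfiable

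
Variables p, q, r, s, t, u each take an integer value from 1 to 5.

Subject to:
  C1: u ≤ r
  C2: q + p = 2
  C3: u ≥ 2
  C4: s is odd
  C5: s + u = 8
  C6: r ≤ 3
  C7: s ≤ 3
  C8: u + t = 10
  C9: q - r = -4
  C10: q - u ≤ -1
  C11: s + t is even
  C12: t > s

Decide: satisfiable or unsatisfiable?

From constraint 7: s ≤ 3. From constraints 1 and 6: u ≤ r ≤ 3. Hence s + u ≤ 6. But constraint 5 requires s + u = 8, and 8 > 6. Contradiction.

Unsatisfiable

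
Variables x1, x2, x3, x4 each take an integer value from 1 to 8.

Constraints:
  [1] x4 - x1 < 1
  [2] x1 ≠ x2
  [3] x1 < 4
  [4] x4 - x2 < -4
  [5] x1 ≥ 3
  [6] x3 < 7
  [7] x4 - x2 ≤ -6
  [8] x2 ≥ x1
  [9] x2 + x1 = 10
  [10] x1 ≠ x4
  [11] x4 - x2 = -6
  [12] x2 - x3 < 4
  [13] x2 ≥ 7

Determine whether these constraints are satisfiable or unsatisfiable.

Setting (x1, x2, x3, x4) = (3, 7, 5, 1) satisfies everything: constraint 1: x4 - x1 = -2; constraint 4: x4 - x2 = -6; constraint 7: x4 - x2 = -6, and the others follow.

Satisfiable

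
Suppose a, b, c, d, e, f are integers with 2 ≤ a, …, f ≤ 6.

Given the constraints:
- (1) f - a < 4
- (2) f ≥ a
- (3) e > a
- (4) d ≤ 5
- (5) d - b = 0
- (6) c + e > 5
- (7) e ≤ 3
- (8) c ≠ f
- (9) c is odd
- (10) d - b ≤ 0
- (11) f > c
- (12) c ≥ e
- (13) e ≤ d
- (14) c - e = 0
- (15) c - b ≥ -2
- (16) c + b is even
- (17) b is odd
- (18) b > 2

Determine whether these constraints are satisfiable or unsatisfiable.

The assignment a = 2, b = 5, c = 3, d = 5, e = 3, f = 4 works:
  constraint 1 holds since f - a = 2.
  constraint 5 holds since d - b = 0.
The rest check out directly.

Satisfiable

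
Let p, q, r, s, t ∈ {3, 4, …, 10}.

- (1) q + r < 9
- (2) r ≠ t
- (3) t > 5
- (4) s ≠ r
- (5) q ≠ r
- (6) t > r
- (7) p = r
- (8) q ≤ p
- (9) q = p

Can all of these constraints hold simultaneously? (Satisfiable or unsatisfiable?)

Unsatisfiable

From constraints 7 and 9, q = p = r, so q = r. But constraint 5 says q ≠ r. Contradiction.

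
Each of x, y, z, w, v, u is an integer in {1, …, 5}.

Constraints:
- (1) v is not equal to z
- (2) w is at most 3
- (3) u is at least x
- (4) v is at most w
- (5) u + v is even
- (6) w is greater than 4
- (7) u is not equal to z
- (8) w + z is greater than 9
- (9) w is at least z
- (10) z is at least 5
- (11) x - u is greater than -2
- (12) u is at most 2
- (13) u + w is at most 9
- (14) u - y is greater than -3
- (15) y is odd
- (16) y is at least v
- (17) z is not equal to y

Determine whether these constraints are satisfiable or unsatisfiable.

Unsatisfiable

From constraint 10: z ≥ 5. From constraints 2 and 9: z ≤ w and w ≤ 3, so z ≤ 3. But 3 < 5, so no value of z works.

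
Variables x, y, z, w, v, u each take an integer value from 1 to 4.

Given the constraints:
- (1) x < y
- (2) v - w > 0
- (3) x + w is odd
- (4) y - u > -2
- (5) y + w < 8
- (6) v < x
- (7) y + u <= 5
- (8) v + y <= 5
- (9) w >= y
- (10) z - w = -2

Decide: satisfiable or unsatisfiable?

Unsatisfiable

Constraints 1, 2, 6, and 9 give v < x, x < y, y ≤ w, w < v. Chaining: v < x < y ≤ w < v, which forces v < v — impossible.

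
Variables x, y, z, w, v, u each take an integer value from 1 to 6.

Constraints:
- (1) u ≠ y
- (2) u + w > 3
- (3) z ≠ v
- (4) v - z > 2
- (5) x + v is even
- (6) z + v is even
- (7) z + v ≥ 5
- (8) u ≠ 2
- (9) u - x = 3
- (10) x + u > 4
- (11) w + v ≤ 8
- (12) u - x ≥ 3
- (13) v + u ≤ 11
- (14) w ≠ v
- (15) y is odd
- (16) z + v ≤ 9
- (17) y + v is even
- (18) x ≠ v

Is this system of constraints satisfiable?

One satisfying assignment is x = 1, y = 1, z = 1, w = 1, v = 5, u = 4.
For the less obvious constraints — constraint 2: u + w = 5; constraint 4: v - z = 4; constraint 7: z + v = 6 — and the others hold by inspection.

Satisfiable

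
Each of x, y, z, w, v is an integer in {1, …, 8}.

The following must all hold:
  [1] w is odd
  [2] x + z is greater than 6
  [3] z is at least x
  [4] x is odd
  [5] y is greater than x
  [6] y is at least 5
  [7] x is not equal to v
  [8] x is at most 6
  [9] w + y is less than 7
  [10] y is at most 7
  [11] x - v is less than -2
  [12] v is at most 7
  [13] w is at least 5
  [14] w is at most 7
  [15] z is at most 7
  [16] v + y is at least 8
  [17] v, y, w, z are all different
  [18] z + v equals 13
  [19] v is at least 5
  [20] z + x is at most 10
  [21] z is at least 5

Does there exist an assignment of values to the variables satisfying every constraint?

Constraints 6, 10, 12, 13, 14, 15, 19, and 21 confine each of v, y, w, z to the 3 values {5, …, 7}.
Constraint 17 requires all 4 of them to be distinct, but only 3 values are available — impossible by the pigeonhole principle.

Unsatisfiable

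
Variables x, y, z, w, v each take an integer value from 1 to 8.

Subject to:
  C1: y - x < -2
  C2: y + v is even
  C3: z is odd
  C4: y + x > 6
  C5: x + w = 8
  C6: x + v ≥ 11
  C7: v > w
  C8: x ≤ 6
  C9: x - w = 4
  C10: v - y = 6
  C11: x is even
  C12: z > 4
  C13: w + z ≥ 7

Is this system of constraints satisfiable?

Take x = 6, y = 1, z = 7, w = 2, v = 7. Then constraint 1: y - x = -5; constraint 4: y + x = 7, and every other listed constraint is also met.

Satisfiable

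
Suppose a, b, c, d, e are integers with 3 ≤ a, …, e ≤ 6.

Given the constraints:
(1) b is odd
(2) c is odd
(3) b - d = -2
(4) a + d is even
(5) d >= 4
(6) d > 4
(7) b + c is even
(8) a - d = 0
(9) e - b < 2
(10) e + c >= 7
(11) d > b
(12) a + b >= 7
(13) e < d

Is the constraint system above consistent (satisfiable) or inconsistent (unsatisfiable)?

Setting (a, b, c, d, e) = (5, 3, 5, 5, 3) satisfies everything: constraint 3: b - d = -2; constraint 8: a - d = 0; constraint 9: e - b = 0, and the others follow.

Satisfiable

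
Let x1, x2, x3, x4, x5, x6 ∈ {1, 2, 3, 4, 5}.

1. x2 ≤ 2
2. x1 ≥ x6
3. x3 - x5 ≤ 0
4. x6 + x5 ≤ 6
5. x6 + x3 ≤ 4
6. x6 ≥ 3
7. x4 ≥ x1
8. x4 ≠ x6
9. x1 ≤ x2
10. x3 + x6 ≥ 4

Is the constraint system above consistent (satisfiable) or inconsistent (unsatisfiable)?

Unsatisfiable

From constraints 2 and 6: x1 ≥ x6 and x6 ≥ 3, so x1 ≥ 3. From constraints 1 and 9: x1 ≤ x2 and x2 ≤ 2, so x1 ≤ 2. But 2 < 3, so no value of x1 works.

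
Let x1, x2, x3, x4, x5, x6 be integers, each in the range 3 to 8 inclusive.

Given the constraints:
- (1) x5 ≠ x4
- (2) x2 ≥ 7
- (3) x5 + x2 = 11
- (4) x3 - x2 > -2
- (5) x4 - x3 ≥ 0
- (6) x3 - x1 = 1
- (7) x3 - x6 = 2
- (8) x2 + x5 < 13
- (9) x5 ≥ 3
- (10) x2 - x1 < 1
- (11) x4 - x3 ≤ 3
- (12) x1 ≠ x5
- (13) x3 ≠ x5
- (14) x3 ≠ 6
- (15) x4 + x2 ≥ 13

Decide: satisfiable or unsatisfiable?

Try x1 = 7, x2 = 7, x3 = 8, x4 = 8, x5 = 4, x6 = 6.
Check constraint 3: x5 + x2 = 11; constraint 4: x3 - x2 = 1. The remaining constraints are straightforward to verify.

Satisfiable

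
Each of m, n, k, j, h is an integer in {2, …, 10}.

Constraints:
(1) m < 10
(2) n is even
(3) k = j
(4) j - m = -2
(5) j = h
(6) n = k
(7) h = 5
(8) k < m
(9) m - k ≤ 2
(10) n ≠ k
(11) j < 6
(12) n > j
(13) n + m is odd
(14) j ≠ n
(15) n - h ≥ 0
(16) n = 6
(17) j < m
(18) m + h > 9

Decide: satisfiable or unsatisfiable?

Unsatisfiable

Constraint 16 fixes n = 6 and constraint 7 fixes h = 5. Constraints 3, 5, and 6 give n = k = j = h, so n = h. But 6 ≠ 5 — contradiction.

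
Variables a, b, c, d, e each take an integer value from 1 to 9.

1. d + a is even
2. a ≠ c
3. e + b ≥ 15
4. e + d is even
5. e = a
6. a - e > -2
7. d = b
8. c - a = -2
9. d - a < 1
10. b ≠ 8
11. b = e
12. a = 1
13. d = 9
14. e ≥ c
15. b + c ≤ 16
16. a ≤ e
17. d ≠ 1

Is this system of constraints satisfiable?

Constraint 13 fixes d = 9 and constraint 12 fixes a = 1. Constraints 5, 7, and 11 give d = b = e = a, so d = a. But 9 ≠ 1 — contradiction.

Unsatisfiable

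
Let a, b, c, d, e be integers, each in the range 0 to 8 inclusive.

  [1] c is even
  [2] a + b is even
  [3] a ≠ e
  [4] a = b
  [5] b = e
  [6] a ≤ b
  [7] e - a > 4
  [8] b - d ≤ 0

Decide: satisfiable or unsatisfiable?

From constraints 4 and 5, a = b = e, so a = e. But constraint 3 says a ≠ e. Contradiction.

Unsatisfiable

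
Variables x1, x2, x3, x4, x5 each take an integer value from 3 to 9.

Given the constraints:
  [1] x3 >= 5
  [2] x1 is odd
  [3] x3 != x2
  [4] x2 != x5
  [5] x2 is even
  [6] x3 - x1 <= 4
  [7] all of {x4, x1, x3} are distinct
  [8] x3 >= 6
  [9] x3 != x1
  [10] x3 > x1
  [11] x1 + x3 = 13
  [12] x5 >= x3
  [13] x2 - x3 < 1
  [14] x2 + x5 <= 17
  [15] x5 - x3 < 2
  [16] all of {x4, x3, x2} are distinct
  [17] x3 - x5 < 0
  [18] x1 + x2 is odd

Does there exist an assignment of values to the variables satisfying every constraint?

Try x1 = 5, x2 = 6, x3 = 8, x4 = 7, x5 = 9.
Check constraint 6: x3 - x1 = 3; constraint 11: x1 + x3 = 13. The remaining constraints are straightforward to verify.

Satisfiable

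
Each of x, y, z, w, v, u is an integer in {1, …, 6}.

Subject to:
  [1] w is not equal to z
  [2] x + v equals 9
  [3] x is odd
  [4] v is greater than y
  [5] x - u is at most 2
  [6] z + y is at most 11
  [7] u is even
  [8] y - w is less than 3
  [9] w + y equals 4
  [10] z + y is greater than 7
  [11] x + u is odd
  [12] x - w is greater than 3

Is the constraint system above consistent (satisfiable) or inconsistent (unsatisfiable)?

Satisfiable

Setting (x, y, z, w, v, u) = (5, 3, 5, 1, 4, 6) satisfies everything: constraint 2: x + v = 9; constraint 5: x - u = -1; constraint 6: z + y = 8, and the others follow.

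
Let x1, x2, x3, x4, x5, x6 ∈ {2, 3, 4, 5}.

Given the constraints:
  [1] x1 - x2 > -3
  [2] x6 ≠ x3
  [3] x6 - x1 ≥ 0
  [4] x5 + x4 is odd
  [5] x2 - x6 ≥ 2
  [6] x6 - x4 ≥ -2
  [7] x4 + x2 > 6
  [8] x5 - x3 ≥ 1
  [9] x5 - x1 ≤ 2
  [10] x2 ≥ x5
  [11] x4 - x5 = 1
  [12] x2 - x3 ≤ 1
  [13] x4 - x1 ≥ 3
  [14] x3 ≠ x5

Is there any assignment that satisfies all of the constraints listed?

Unsatisfiable

Constraints 5, 6, 8, 9, 12, and 13 give x1 − x5 ≥ -2, x5 − x3 ≥ 1, x3 − x2 ≥ -1, x2 − x6 ≥ 2, x6 − x4 ≥ -2, x4 − x1 ≥ 3.
Adding all 6 inequalities: the left sides telescope to 0, and the right sides sum to (-2) + 1 + (-1) + 2 + (-2) + 3 = 1. So 0 ≥ 1, which is false.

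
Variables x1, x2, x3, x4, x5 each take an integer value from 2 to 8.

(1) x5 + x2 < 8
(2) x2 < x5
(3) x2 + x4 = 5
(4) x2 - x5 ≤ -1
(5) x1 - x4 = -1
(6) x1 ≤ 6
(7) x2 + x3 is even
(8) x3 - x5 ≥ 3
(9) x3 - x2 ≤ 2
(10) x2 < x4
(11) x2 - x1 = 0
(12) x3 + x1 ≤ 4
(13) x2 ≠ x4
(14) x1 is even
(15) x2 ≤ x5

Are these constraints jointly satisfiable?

Constraints 4, 8, and 9 give x5 − x2 ≥ 1, x2 − x3 ≥ -2, x3 − x5 ≥ 3.
Adding all 3 inequalities: the left sides telescope to 0, and the right sides sum to 1 + (-2) + 3 = 2. So 0 ≥ 2, which is false.

Unsatisfiable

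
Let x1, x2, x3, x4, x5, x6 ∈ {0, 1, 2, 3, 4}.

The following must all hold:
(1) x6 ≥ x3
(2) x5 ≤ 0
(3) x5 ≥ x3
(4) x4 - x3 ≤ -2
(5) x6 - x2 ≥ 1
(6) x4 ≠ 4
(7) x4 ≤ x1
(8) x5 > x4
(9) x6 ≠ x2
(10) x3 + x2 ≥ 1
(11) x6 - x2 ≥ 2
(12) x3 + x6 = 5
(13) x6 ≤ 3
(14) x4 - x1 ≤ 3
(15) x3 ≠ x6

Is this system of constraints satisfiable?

Unsatisfiable

From constraints 2 and 3: x3 ≤ x5 ≤ 0. From constraint 13: x6 ≤ 3. Hence x3 + x6 ≤ 3. But constraint 12 requires x3 + x6 = 5, and 5 > 3. Contradiction.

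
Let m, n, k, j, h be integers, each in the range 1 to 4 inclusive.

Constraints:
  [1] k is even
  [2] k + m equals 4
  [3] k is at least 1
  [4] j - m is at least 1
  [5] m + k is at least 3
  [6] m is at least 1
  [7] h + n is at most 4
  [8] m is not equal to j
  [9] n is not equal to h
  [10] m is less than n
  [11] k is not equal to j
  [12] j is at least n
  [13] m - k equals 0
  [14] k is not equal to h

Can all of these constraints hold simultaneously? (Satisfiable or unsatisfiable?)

Setting (m, n, k, j, h) = (2, 3, 2, 3, 1) satisfies everything: constraint 2: k + m = 4; constraint 4: j - m = 1; constraint 5: m + k = 4, and the others follow.

Satisfiable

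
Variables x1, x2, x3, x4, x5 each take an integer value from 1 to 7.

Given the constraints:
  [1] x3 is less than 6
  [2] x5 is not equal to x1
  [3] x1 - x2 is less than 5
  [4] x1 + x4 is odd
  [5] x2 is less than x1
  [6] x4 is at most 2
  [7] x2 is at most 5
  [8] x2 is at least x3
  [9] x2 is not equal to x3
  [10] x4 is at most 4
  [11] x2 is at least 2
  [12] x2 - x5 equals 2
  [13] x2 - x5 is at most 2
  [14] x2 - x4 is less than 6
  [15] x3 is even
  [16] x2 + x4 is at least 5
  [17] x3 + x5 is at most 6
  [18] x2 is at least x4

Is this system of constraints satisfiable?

Satisfiable

Setting (x1, x2, x3, x4, x5) = (7, 5, 2, 2, 3) satisfies everything: constraint 3: x1 - x2 = 2; constraint 12: x2 - x5 = 2; constraint 13: x2 - x5 = 2, and the others follow.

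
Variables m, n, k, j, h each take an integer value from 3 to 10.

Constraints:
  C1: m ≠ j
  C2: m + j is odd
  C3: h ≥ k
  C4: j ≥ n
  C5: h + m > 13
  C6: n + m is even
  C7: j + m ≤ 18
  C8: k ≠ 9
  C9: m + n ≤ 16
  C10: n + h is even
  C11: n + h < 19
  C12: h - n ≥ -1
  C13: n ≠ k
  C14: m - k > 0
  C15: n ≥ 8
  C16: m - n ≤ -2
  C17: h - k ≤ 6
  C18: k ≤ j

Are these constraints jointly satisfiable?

Satisfiable

Setting (m, n, k, j, h) = (6, 8, 4, 9, 10) satisfies everything: constraint 5: h + m = 16; constraint 7: j + m = 15, and the others follow.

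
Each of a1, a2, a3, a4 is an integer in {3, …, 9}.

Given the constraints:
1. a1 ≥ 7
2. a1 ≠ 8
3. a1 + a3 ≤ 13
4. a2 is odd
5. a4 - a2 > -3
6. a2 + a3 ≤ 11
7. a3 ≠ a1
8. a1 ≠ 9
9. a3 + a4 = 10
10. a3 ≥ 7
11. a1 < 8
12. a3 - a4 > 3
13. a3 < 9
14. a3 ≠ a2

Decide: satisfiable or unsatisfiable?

From constraint 1: a1 ≥ 7. From constraint 10: a3 ≥ 7. Hence a1 + a3 ≥ 14. But constraint 3 requires a1 + a3 ≤ 13, and 13 < 14. Contradiction.

Unsatisfiable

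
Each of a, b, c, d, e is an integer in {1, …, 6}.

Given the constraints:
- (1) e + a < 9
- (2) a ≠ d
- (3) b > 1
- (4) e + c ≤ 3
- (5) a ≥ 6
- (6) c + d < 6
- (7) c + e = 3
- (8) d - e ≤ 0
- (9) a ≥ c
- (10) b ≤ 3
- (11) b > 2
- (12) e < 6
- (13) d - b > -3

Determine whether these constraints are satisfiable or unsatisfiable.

Satisfiable

Take a = 6, b = 3, c = 2, d = 1, e = 1. Then constraint 1: e + a = 7; constraint 4: e + c = 3; constraint 6: c + d = 3, and every other listed constraint is also met.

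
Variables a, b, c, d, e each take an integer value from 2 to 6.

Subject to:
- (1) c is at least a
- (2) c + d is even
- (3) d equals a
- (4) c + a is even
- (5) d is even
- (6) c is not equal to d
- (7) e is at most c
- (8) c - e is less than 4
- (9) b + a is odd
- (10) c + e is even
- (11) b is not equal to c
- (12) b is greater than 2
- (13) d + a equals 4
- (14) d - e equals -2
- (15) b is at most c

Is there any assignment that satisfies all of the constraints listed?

The assignment a = 2, b = 3, c = 6, d = 2, e = 4 works:
  constraint 8 holds since c - e = 2.
  constraint 13 holds since d + a = 4.
  constraint 14 holds since d - e = -2.
The rest check out directly.

Satisfiable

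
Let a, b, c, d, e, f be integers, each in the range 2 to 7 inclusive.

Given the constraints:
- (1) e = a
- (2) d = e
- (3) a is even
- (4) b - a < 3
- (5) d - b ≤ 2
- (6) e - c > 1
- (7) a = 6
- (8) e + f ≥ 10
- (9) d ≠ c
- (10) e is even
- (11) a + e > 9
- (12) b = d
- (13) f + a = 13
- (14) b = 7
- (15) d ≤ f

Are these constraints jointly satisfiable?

Constraint 14 fixes b = 7 and constraint 7 fixes a = 6. Constraints 1, 2, and 12 give b = d = e = a, so b = a. But 7 ≠ 6 — contradiction.

Unsatisfiable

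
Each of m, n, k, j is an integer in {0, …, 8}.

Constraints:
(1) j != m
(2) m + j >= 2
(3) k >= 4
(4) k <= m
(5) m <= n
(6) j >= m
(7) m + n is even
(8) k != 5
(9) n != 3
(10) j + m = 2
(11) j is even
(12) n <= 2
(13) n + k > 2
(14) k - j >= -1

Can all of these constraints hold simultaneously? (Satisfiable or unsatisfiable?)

Unsatisfiable

From constraints 3 and 4: m ≥ k and k ≥ 4, so m ≥ 4. From constraints 5 and 12: m ≤ n and n ≤ 2, so m ≤ 2. But 2 < 4, so no value of m works.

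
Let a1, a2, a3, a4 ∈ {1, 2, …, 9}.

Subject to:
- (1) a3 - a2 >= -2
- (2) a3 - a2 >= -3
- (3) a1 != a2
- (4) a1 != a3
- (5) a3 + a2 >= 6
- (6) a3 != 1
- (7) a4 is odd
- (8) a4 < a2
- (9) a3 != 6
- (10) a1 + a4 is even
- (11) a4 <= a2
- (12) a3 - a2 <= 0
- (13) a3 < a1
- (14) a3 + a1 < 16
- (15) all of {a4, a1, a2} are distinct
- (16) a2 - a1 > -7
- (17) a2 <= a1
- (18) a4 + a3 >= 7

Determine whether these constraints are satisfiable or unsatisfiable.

Satisfiable

Try a1 = 9, a2 = 4, a3 = 4, a4 = 3.
Check constraint 1: a3 - a2 = 0; constraint 2: a3 - a2 = 0; constraint 5: a3 + a2 = 8. The remaining constraints are straightforward to verify.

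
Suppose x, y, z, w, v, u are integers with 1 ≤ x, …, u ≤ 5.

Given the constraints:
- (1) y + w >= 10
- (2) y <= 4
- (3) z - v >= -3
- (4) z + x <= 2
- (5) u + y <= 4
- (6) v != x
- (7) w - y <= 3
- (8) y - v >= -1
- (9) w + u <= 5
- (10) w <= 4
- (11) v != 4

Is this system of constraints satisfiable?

Unsatisfiable

From constraint 2: y ≤ 4. From constraint 10: w ≤ 4. Hence y + w ≤ 8. But constraint 1 requires y + w ≥ 10, and 10 > 8. Contradiction.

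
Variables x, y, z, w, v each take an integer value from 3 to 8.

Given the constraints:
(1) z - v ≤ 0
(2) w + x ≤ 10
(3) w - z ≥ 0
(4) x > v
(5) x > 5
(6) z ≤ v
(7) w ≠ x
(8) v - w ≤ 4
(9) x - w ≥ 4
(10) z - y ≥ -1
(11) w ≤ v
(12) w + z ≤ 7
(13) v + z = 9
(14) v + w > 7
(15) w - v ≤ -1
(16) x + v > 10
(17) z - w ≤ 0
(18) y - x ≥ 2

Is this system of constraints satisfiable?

Unsatisfiable

Constraints 1, 8, 9, 10, and 18 give w − v ≥ -4, v − z ≥ 0, z − y ≥ -1, y − x ≥ 2, x − w ≥ 4.
Adding all 5 inequalities: the left sides telescope to 0, and the right sides sum to (-4) + 0 + (-1) + 2 + 4 = 1. So 0 ≥ 1, which is false.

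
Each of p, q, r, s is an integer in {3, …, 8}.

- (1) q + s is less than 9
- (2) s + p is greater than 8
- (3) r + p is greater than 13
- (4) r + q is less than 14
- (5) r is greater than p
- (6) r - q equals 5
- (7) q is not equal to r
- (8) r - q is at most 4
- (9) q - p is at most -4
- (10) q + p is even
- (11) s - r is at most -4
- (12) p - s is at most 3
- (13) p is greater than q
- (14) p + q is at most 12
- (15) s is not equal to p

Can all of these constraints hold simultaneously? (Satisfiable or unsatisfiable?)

Unsatisfiable

Constraints 8, 9, 11, and 12 give q − r ≥ -4, r − s ≥ 4, s − p ≥ -3, p − q ≥ 4.
Adding all 4 inequalities: the left sides telescope to 0, and the right sides sum to (-4) + 4 + (-3) + 4 = 1. So 0 ≥ 1, which is false.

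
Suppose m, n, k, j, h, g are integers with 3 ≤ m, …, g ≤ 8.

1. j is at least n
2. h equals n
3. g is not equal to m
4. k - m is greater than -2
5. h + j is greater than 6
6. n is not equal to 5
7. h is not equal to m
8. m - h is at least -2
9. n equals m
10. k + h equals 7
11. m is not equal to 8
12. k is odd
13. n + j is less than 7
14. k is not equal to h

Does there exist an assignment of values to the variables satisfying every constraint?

From constraints 2 and 9, h = n = m, so h = m. But constraint 7 says h ≠ m. Contradiction.

Unsatisfiable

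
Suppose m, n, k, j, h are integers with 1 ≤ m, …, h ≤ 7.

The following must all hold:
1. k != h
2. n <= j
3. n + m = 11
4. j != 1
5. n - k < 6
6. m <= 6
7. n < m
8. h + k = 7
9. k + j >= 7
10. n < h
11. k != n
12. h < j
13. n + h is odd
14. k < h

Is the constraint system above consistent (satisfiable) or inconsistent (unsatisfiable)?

The assignment m = 6, n = 5, k = 1, j = 7, h = 6 works:
  constraint 3 holds since n + m = 11.
  constraint 5 holds since n - k = 4.
The rest check out directly.

Satisfiable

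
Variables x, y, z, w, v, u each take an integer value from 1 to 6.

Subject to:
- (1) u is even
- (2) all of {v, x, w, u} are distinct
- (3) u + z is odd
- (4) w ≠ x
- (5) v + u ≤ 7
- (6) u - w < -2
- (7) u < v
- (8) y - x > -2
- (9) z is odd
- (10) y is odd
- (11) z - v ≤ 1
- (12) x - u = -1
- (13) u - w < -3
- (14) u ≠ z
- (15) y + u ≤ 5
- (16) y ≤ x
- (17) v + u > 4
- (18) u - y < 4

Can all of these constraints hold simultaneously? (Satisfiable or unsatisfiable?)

Satisfiable

The assignment x = 1, y = 1, z = 1, w = 6, v = 3, u = 2 works:
  constraint 5 holds since v + u = 5.
  constraint 6 holds since u - w = -4.
  constraint 8 holds since y - x = 0.
The rest check out directly.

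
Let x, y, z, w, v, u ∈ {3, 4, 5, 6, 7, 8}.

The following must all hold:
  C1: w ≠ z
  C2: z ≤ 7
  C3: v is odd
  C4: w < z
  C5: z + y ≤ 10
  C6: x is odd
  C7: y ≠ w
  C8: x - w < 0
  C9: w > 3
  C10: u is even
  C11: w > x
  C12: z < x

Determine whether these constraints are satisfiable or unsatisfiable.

Constraints 4, 8, and 12 give w < z, z < x, x < w. Chaining: w < z < x < w, which forces w < w — impossible.

Unsatisfiable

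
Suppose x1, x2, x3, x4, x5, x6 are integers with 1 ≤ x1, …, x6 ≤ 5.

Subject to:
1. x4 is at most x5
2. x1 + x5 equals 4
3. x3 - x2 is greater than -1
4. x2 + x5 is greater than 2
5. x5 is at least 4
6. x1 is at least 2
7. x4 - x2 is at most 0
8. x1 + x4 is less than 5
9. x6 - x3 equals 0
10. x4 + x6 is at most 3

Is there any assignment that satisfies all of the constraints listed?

From constraint 6: x1 ≥ 2. From constraint 5: x5 ≥ 4. Hence x1 + x5 ≥ 6. But constraint 2 requires x1 + x5 = 4, and 4 < 6. Contradiction.

Unsatisfiable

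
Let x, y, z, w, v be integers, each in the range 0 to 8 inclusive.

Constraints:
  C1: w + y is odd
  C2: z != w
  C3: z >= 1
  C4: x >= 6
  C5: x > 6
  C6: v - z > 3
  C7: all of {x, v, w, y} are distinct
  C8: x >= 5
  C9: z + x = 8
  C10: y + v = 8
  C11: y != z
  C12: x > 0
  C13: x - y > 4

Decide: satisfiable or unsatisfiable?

Satisfiable

Setting (x, y, z, w, v) = (7, 2, 1, 5, 6) satisfies everything: constraint 6: v - z = 5; constraint 9: z + x = 8; constraint 10: y + v = 8, and the others follow.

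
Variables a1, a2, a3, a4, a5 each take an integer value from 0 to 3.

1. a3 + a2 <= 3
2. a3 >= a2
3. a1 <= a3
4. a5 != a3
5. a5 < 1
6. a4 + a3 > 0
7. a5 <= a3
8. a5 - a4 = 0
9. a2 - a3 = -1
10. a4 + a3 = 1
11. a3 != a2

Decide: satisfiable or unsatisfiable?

Satisfiable

The assignment a1 = 1, a2 = 0, a3 = 1, a4 = 0, a5 = 0 works:
  constraint 1 holds since a3 + a2 = 1.
  constraint 6 holds since a4 + a3 = 1.
  constraint 8 holds since a5 - a4 = 0.
The rest check out directly.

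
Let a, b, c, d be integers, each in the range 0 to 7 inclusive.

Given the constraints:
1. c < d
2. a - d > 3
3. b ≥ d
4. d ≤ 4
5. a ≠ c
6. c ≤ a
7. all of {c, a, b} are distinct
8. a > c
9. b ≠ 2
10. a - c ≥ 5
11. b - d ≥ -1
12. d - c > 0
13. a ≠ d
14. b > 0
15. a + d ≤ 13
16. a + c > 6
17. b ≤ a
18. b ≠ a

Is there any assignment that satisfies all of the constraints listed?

Satisfiable

Try a = 7, b = 5, c = 0, d = 3.
Check constraint 2: a - d = 4; constraint 10: a - c = 7. The remaining constraints are straightforward to verify.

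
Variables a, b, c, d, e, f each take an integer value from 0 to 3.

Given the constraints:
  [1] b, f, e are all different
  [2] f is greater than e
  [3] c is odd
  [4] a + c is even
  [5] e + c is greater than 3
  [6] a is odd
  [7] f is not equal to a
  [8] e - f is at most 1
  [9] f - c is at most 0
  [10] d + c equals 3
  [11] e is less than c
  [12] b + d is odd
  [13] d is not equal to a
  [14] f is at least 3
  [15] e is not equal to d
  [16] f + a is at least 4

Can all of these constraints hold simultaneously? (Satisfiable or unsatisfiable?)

Satisfiable

The assignment a = 1, b = 1, c = 3, d = 0, e = 2, f = 3 works:
  constraint 5 holds since e + c = 5.
  constraint 8 holds since e - f = -1.
  constraint 9 holds since f - c = 0.
The rest check out directly.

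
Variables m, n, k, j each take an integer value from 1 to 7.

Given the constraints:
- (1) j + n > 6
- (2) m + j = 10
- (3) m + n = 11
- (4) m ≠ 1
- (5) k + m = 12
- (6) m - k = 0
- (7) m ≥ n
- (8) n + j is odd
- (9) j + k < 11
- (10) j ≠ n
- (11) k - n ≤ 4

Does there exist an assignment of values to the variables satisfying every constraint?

The assignment m = 6, n = 5, k = 6, j = 4 works:
  constraint 1 holds since j + n = 9.
  constraint 2 holds since m + j = 10.
  constraint 3 holds since m + n = 11.
The rest check out directly.

Satisfiable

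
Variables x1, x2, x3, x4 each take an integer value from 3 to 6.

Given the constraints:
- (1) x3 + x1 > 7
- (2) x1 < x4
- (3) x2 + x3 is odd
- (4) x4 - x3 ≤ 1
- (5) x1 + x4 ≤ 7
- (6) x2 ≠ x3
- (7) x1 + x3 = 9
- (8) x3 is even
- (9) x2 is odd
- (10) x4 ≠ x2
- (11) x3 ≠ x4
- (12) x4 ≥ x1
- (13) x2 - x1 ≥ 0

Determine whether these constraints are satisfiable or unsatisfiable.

Satisfiable

The assignment x1 = 3, x2 = 5, x3 = 6, x4 = 4 works:
  constraint 1 holds since x3 + x1 = 9.
  constraint 4 holds since x4 - x3 = -2.
  constraint 5 holds since x1 + x4 = 7.
The rest check out directly.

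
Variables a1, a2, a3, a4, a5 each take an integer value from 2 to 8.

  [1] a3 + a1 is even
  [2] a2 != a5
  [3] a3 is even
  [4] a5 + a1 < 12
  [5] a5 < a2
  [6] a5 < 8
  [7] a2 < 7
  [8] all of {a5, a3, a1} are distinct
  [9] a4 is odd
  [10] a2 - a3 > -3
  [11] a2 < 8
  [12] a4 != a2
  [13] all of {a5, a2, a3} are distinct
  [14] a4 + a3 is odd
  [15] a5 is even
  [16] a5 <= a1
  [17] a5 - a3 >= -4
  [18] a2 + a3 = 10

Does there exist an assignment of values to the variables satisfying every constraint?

The assignment a1 = 8, a2 = 4, a3 = 6, a4 = 3, a5 = 2 works:
  constraint 4 holds since a5 + a1 = 10.
  constraint 10 holds since a2 - a3 = -2.
The rest check out directly.

Satisfiable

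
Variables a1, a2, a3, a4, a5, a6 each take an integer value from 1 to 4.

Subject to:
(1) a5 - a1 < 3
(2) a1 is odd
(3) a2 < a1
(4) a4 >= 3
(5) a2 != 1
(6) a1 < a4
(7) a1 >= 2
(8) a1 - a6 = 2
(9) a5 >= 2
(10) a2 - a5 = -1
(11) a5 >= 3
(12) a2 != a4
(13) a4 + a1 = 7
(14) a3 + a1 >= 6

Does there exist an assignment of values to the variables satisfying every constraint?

Setting (a1, a2, a3, a4, a5, a6) = (3, 2, 4, 4, 3, 1) satisfies everything: constraint 1: a5 - a1 = 0; constraint 8: a1 - a6 = 2, and the others follow.

Satisfiable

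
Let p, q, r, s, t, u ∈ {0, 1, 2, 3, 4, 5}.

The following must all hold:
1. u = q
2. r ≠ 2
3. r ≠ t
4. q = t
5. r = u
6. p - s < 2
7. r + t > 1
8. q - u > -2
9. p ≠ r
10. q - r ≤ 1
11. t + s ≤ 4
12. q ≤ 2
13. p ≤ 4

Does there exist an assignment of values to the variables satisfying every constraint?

From constraints 1, 4, and 5, r = u = q = t, so r = t. But constraint 3 says r ≠ t. Contradiction.

Unsatisfiable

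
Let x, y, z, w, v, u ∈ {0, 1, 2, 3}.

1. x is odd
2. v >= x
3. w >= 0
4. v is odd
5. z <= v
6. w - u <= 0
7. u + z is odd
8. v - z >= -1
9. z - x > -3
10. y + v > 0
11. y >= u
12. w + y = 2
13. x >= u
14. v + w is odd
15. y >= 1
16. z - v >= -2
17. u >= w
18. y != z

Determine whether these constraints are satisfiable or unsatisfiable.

Satisfiable

The assignment x = 1, y = 2, z = 0, w = 0, v = 1, u = 1 works:
  constraint 6 holds since w - u = -1.
  constraint 8 holds since v - z = 1.
The rest check out directly.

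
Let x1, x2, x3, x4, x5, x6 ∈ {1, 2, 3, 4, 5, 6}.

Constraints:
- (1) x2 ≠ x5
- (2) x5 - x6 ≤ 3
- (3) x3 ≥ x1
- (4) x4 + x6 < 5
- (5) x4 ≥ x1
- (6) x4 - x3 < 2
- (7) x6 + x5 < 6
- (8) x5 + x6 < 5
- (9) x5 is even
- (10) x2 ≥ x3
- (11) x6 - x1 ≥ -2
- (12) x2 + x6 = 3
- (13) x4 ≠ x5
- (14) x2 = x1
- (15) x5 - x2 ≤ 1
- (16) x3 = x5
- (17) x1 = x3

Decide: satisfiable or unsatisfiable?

Unsatisfiable

From constraints 14, 16, and 17, x2 = x1 = x3 = x5, so x2 = x5. But constraint 1 says x2 ≠ x5. Contradiction.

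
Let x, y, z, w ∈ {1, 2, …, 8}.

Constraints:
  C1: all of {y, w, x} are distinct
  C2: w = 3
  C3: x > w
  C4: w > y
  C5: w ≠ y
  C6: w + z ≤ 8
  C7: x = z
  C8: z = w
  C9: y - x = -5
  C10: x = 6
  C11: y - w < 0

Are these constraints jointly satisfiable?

Constraint 10 fixes x = 6 and constraint 2 fixes w = 3. Constraints 7 and 8 give x = z = w, so x = w. But 6 ≠ 3 — contradiction.

Unsatisfiable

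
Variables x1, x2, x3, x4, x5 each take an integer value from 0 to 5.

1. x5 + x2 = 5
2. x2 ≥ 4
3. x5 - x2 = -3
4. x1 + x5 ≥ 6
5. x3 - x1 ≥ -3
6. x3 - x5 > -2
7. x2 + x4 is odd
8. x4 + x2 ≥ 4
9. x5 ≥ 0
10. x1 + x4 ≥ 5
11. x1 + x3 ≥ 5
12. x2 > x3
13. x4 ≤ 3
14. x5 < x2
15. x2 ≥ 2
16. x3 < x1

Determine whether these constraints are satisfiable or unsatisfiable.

Satisfiable

Try x1 = 5, x2 = 4, x3 = 2, x4 = 3, x5 = 1.
Check constraint 1: x5 + x2 = 5; constraint 3: x5 - x2 = -3; constraint 4: x1 + x5 = 6. The remaining constraints are straightforward to verify.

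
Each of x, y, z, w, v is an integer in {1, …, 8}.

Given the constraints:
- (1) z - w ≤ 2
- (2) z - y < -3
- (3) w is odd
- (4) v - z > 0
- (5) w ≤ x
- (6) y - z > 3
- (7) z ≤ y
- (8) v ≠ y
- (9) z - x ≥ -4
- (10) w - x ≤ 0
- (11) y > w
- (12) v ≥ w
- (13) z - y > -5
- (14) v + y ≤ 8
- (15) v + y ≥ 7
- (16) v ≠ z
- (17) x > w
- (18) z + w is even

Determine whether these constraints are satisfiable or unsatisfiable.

Satisfiable

Setting (x, y, z, w, v) = (2, 5, 1, 1, 2) satisfies everything: constraint 1: z - w = 0; constraint 2: z - y = -4, and the others follow.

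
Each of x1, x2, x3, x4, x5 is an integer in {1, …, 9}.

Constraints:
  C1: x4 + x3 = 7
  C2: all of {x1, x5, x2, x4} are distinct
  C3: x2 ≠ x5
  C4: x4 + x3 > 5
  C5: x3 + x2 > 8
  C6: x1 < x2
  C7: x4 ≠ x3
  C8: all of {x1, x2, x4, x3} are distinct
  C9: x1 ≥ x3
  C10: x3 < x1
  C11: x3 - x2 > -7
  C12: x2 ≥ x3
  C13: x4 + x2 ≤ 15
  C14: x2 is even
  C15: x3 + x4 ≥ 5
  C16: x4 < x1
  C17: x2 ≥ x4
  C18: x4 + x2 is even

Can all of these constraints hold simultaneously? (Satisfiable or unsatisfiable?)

One satisfying assignment is x1 = 6, x2 = 8, x3 = 3, x4 = 4, x5 = 9.
For the less obvious constraints — constraint 1: x4 + x3 = 7; constraint 4: x4 + x3 = 7; constraint 5: x3 + x2 = 11 — and the others hold by inspection.

Satisfiable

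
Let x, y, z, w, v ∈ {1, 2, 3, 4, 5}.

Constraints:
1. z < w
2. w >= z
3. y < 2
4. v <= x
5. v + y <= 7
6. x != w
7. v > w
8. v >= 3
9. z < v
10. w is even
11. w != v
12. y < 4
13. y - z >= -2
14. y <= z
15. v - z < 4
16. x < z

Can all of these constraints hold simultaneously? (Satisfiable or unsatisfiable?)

Constraints 1, 4, 7, and 16 give v ≤ x, x < z, z < w, w < v. Chaining: v ≤ x < z < w < v, which forces v < v — impossible.

Unsatisfiable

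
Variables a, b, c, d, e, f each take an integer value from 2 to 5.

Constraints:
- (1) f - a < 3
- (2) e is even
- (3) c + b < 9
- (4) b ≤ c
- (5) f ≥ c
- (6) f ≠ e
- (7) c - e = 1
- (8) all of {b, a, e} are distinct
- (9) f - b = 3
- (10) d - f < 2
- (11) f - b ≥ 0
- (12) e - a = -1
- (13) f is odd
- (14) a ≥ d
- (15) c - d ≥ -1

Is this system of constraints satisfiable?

Satisfiable

Try a = 5, b = 2, c = 5, d = 5, e = 4, f = 5.
Check constraint 1: f - a = 0; constraint 3: c + b = 7. The remaining constraints are straightforward to verify.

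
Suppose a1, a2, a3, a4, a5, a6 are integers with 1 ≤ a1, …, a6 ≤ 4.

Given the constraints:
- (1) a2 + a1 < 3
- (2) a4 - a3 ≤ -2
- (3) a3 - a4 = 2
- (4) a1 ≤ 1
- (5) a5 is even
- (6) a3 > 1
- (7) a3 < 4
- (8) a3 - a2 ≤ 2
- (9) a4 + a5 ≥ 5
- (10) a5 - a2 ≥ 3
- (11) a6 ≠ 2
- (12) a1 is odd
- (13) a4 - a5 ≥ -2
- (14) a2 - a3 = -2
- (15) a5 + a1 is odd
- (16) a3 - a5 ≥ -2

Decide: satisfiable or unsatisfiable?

Unsatisfiable

Constraints 2, 8, 10, and 13 give a2 − a3 ≥ -2, a3 − a4 ≥ 2, a4 − a5 ≥ -2, a5 − a2 ≥ 3.
Adding all 4 inequalities: the left sides telescope to 0, and the right sides sum to (-2) + 2 + (-2) + 3 = 1. So 0 ≥ 1, which is false.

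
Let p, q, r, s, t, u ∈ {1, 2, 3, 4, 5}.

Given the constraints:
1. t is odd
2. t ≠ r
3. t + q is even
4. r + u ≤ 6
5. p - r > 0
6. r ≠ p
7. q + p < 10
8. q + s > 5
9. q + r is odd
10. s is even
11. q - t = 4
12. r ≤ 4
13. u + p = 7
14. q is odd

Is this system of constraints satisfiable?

The assignment p = 4, q = 5, r = 2, s = 2, t = 1, u = 3 works:
  constraint 4 holds since r + u = 5.
  constraint 5 holds since p - r = 2.
  constraint 7 holds since q + p = 9.
The rest check out directly.

Satisfiable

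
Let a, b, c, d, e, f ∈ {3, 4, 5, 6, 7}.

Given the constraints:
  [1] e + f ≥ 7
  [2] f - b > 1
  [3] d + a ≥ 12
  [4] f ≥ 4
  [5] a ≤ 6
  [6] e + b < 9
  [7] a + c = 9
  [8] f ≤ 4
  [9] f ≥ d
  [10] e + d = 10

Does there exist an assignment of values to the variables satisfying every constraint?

Unsatisfiable

From constraints 8 and 9: d ≤ f ≤ 4. From constraint 5: a ≤ 6. Hence d + a ≤ 10. But constraint 3 requires d + a ≥ 12, and 12 > 10. Contradiction.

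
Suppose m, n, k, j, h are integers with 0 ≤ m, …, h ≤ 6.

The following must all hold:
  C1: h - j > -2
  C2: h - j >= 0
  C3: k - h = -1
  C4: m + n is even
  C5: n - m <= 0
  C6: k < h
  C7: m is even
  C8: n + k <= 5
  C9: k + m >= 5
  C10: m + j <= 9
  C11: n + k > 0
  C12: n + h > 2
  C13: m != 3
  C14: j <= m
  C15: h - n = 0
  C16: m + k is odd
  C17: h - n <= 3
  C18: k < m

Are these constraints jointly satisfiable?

The assignment m = 4, n = 2, k = 1, j = 2, h = 2 works:
  constraint 1 holds since h - j = 0.
  constraint 2 holds since h - j = 0.
The rest check out directly.

Satisfiable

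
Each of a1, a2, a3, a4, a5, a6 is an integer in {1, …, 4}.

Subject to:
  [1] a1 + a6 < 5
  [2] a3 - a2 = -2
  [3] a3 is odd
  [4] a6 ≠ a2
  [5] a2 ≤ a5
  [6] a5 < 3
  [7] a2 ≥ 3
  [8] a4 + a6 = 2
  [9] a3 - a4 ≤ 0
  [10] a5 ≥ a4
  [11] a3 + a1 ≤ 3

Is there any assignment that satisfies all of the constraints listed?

From constraints 5 and 7: a5 ≥ a2 and a2 ≥ 3, so a5 ≥ 3. From constraint 6: a5 ≤ 2. But 2 < 3, so no value of a5 works.

Unsatisfiable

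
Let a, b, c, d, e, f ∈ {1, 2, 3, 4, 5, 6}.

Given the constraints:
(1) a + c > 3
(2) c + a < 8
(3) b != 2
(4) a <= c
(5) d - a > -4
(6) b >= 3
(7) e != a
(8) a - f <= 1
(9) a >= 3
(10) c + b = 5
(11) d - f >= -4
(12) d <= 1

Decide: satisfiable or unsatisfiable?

From constraints 4 and 9: c ≥ a ≥ 3. From constraint 6: b ≥ 3. Hence c + b ≥ 6. But constraint 10 requires c + b = 5, and 5 < 6. Contradiction.

Unsatisfiable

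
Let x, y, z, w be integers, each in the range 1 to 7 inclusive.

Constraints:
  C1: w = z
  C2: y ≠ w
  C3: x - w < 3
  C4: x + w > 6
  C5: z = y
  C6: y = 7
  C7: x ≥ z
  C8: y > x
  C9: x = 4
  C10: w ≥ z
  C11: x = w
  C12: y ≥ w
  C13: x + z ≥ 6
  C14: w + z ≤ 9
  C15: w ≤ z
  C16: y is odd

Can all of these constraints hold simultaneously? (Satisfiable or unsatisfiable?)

Unsatisfiable

Constraint 9 fixes x = 4 and constraint 6 fixes y = 7. Constraints 1, 5, and 11 give x = w = z = y, so x = y. But 4 ≠ 7 — contradiction.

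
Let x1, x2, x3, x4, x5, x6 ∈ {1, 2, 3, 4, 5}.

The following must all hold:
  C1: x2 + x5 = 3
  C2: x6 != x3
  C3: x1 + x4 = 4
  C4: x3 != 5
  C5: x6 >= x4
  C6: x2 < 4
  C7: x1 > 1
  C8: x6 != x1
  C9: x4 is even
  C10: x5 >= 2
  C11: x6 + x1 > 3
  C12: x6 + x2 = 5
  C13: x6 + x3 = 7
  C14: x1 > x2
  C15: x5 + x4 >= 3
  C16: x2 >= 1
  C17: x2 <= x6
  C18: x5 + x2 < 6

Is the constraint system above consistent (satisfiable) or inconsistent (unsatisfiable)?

Satisfiable

Take x1 = 2, x2 = 1, x3 = 3, x4 = 2, x5 = 2, x6 = 4. Then constraint 1: x2 + x5 = 3; constraint 3: x1 + x4 = 4, and every other listed constraint is also met.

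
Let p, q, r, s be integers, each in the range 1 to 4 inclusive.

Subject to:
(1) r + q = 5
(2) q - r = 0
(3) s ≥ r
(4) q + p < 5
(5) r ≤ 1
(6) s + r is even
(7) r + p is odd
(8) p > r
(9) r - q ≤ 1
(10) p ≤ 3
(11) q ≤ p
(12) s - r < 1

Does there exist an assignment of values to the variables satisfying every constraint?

Unsatisfiable

From constraint 5: r ≤ 1. From constraints 10 and 11: q ≤ p ≤ 3. Hence r + q ≤ 4. But constraint 1 requires r + q = 5, and 5 > 4. Contradiction.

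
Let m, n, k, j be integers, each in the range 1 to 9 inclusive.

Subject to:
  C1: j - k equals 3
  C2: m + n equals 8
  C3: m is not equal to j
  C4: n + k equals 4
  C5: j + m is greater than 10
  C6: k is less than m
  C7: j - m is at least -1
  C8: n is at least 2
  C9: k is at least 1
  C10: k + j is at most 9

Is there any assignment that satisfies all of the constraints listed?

Satisfiable

Try m = 6, n = 2, k = 2, j = 5.
Check constraint 1: j - k = 3; constraint 2: m + n = 8. The remaining constraints are straightforward to verify.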